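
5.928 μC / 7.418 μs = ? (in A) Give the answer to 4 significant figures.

0.7991 A

(5.928e-6) / (7.418e-6) = 0.799137 A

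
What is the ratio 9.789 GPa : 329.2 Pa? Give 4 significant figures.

29740000

(9.789 × 10⁹) / (329.2) = 0.029736 × 10⁹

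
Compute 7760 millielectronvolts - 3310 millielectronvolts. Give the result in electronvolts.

In electronvolts:
  7760 millielectronvolts = 7760e-3 electronvolts = 7.76
  3310 millielectronvolts = 3310e-3 electronvolts = 3.31
Difference: 7.76 - 3.31 = 4.45

4.45 electronvolts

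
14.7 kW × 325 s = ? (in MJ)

4.7775 MJ

14.7 × 10³ × 325 = 4777.5 × 10³ J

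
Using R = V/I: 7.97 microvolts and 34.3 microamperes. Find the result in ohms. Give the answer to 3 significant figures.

0.232 ohms

(7.97e-6) / (34.3e-6) = 0.23236 Ω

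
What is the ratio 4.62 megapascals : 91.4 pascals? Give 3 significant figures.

(4.62 × 10⁶) / (91.4) = 0.05055 × 10⁶

50500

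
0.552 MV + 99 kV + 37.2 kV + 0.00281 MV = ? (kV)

In kV:
  0.552 MV = 0.552 × 10^3 kV = 552
  99 kV → 99
  37.2 kV → 37.2
  0.00281 MV = 0.00281 × 10^3 kV = 2.81
Sum: 552 + 99 + 37.2 + 2.81 = 691.01

691.01 kV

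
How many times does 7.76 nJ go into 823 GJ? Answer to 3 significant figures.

(823 × 10^9) / (7.76 × 10^-9) = 106.1 × 10^18

106000000000000000000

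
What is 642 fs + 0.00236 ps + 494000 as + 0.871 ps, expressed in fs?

2009.36 fs

In fs:
  642 fs → 642
  0.00236 ps = 0.00236 × 10³ fs = 2.36
  494000 as = 494000 × 10⁻³ fs = 494
  0.871 ps = 0.871 × 10³ fs = 871
Sum: 642 + 2.36 + 494 + 871 = 2009.36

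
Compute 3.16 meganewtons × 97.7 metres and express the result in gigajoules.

3.16e6 × 97.7 = 308.732e6 J

0.308732 gigajoules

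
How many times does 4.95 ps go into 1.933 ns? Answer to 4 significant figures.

(1.933 × 10^-9) / (4.95 × 10^-12) = 0.39051 × 10^3

390.5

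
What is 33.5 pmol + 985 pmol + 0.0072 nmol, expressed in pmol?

1025.7 pmol

In pmol:
  33.5 pmol → 33.5
  985 pmol → 985
  0.0072 nmol = 0.0072 × 10^3 pmol = 7.2
Sum: 33.5 + 985 + 7.2 = 1025.7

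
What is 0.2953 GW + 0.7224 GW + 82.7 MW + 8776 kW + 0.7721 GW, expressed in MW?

In MW:
  0.2953 GW = 0.2953 × 10^3 MW = 295.3
  0.7224 GW = 0.7224 × 10^3 MW = 722.4
  82.7 MW → 82.7
  8776 kW = 8776 × 10^-3 MW = 8.776
  0.7721 GW = 0.7721 × 10^3 MW = 772.1
Sum: 295.3 + 722.4 + 82.7 + 8.776 + 772.1 = 1881.276

1881.276 MW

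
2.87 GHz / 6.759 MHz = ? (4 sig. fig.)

424.6

(2.87 × 10⁹) / (6.759 × 10⁶) = 0.42462 × 10³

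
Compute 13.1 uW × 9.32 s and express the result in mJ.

0.122092 mJ

13.1e-6 × 9.32 = 122.092e-6 J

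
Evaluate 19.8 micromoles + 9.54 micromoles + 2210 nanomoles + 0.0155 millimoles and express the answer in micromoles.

In micromoles:
  19.8 micromoles → 19.8
  9.54 micromoles → 9.54
  2210 nanomoles = 2210 × 10⁻³ micromoles = 2.21
  0.0155 millimoles = 0.0155 × 10³ micromoles = 15.5
Sum: 19.8 + 9.54 + 2.21 + 15.5 = 47.05

47.05 micromoles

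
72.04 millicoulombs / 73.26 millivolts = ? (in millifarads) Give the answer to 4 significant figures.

(72.04 × 10⁻³) / (73.26 × 10⁻³) = 0.983347 F

983.3 millifarads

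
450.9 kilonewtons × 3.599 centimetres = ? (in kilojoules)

450.9e3 × 3.599e-2 = 1622.7891e1 J

16.227891 kilojoules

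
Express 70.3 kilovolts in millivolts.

70300000 millivolts

kilo = 10^3, milli = 10^-3; factor is 10^6.
70.3 × 10^6 = 70300000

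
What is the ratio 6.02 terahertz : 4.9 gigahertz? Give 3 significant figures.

(6.02 × 10^12) / (4.9 × 10^9) = 1.229 × 10^3

1230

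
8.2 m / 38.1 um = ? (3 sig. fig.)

(8.2) / (38.1 × 10⁻⁶) = 0.2152 × 10⁶

215000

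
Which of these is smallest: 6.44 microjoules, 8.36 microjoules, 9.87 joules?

6.44 microjoules = 0.00000644 joules
8.36 microjoules = 0.00000836 joules
9.87 joules = 9.87 joules

6.44 microjoules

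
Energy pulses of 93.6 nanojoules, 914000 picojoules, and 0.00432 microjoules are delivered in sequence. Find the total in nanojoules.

In nanojoules:
  93.6 nanojoules → 93.6
  914000 picojoules = 914000 × 10^-3 nanojoules = 914
  0.00432 microjoules = 0.00432 × 10^3 nanojoules = 4.32
Sum: 93.6 + 914 + 4.32 = 1011.92

1011.92 nanojoules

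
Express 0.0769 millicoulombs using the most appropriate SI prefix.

76.9 microcoulombs

= 76.9 × 10^-6 coulombs; 10^-6 is micro.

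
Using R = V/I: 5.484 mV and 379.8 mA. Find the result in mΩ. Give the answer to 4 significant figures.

(5.484e-3) / (379.8e-3) = 0.0144392 Ω

14.44 mΩ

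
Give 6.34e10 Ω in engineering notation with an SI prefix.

63.4 GΩ

= 63.4e9 Ω; 1e9 is giga.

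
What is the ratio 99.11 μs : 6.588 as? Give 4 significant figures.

15040000000000

(99.11e-6) / (6.588e-18) = 15.044e12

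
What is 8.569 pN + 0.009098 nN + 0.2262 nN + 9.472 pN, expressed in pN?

In pN:
  8.569 pN → 8.569
  0.009098 nN = 0.009098e3 pN = 9.098
  0.2262 nN = 0.2262e3 pN = 226.2
  9.472 pN → 9.472
Sum: 8.569 + 9.098 + 226.2 + 9.472 = 253.339

253.339 pN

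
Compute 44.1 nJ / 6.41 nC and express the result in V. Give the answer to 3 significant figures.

6.88 V

(44.1 × 10⁻⁹) / (6.41 × 10⁻⁹) = 6.8799 V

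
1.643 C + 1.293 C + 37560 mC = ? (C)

40.496 C

In C:
  1.643 C → 1.643
  1.293 C → 1.293
  37560 mC = 37560e-3 C = 37.56
Sum: 1.643 + 1.293 + 37.56 = 40.496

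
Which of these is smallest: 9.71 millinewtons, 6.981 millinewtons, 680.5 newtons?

9.71 millinewtons = 0.00971 newtons
6.981 millinewtons = 0.006981 newtons
680.5 newtons = 680.5 newtons

6.981 millinewtons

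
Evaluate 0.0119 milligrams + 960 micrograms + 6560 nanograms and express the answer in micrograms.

978.46 micrograms

In micrograms:
  0.0119 milligrams = 0.0119 × 10³ micrograms = 11.9
  960 micrograms → 960
  6560 nanograms = 6560 × 10⁻³ micrograms = 6.56
Sum: 11.9 + 960 + 6.56 = 978.46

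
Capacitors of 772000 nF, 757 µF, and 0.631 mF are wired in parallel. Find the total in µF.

In µF:
  772000 nF = 772000e-3 µF = 772
  757 µF → 757
  0.631 mF = 0.631e3 µF = 631
Sum: 772 + 757 + 631 = 2160

2160 µF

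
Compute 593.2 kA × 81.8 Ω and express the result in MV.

48.52376 MV

593.2 × 10^3 × 81.8 = 48523.76 × 10^3 V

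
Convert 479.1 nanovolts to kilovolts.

nano = 10⁻⁹, kilo = 10³; factor is 10⁻¹².
479.1 × 10⁻¹² = 0.0000000004791

0.0000000004791 kilovolts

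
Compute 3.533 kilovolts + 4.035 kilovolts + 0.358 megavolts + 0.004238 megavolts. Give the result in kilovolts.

369.806 kilovolts

In kilovolts:
  3.533 kilovolts → 3.533
  4.035 kilovolts → 4.035
  0.358 megavolts = 0.358e3 kilovolts = 358
  0.004238 megavolts = 0.004238e3 kilovolts = 4.238
Sum: 3.533 + 4.035 + 358 + 4.238 = 369.806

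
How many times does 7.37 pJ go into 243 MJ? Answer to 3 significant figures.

33000000000000000000

(243e6) / (7.37e-12) = 32.97e18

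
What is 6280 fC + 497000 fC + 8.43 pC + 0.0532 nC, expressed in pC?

In pC:
  6280 fC = 6280 × 10^-3 pC = 6.28
  497000 fC = 497000 × 10^-3 pC = 497
  8.43 pC → 8.43
  0.0532 nC = 0.0532 × 10^3 pC = 53.2
Sum: 6.28 + 497 + 8.43 + 53.2 = 564.91

564.91 pC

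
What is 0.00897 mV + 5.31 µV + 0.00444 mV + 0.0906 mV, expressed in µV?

In µV:
  0.00897 mV = 0.00897e3 µV = 8.97
  5.31 µV → 5.31
  0.00444 mV = 0.00444e3 µV = 4.44
  0.0906 mV = 0.0906e3 µV = 90.6
Sum: 8.97 + 5.31 + 4.44 + 90.6 = 109.32

109.32 µV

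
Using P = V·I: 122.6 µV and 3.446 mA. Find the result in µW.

122.6 × 10⁻⁶ × 3.446 × 10⁻³ = 422.4796 × 10⁻⁹ W

0.4224796 µW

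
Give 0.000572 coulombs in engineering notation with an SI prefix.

= 572 × 10⁻⁶ coulombs; 10⁻⁶ is micro.

572 microcoulombs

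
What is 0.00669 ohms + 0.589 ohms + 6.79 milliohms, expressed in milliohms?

In milliohms:
  0.00669 ohms = 0.00669e3 milliohms = 6.69
  0.589 ohms = 0.589e3 milliohms = 589
  6.79 milliohms → 6.79
Sum: 6.69 + 589 + 6.79 = 602.48

602.48 milliohms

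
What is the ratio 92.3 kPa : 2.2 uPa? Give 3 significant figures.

(92.3e3) / (2.2e-6) = 41.95e9

42000000000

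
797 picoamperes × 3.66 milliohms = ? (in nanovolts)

0.00291702 nanovolts

797 × 10⁻¹² × 3.66 × 10⁻³ = 2917.02 × 10⁻¹⁵ V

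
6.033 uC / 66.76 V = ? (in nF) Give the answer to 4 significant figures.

(6.033 × 10⁻⁶) / (66.76) = 0.0903685 × 10⁻⁶ F

90.37 nF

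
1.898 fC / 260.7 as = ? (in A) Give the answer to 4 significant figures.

7.280 A

(1.898 × 10^-15) / (260.7 × 10^-18) = 0.0072804 × 10^3 A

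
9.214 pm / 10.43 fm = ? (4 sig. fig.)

(9.214 × 10^-12) / (10.43 × 10^-15) = 0.88341 × 10^3

883.4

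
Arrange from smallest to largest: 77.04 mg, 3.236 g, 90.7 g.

77.04 mg < 3.236 g < 90.7 g

77.04 mg = 0.07704 g
3.236 g = 3.236 g
90.7 g = 90.7 g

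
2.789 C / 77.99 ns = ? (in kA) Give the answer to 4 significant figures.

35760 kA

(2.789) / (77.99 × 10⁻⁹) = 0.035761 × 10⁹ A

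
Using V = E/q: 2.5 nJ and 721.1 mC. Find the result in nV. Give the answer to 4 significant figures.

3.467 nV

(2.5 × 10^-9) / (721.1 × 10^-3) = 0.00346693 × 10^-6 V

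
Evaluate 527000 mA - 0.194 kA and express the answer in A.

333 A

In A:
  527000 mA = 527000 × 10^-3 A = 527
  0.194 kA = 0.194 × 10^3 A = 194
Difference: 527 - 194 = 333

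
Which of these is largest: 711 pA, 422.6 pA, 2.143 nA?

711 pA = 0.000000000711 A
422.6 pA = 0.0000000004226 A
2.143 nA = 0.000000002143 A

2.143 nA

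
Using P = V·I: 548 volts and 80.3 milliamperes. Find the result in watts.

44.0044 watts

548 × 80.3 × 10^-3 = 44004.4 × 10^-3 W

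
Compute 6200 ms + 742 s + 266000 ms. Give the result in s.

1014.2 s

In s:
  6200 ms = 6200e-3 s = 6.2
  742 s → 742
  266000 ms = 266000e-3 s = 266
Sum: 6.2 + 742 + 266 = 1014.2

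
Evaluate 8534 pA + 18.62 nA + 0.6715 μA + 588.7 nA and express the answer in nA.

1287.354 nA

In nA:
  8534 pA = 8534e-3 nA = 8.534
  18.62 nA → 18.62
  0.6715 μA = 0.6715e3 nA = 671.5
  588.7 nA → 588.7
Sum: 8.534 + 18.62 + 671.5 + 588.7 = 1287.354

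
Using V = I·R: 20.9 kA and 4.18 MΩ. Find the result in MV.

20.9 × 10^3 × 4.18 × 10^6 = 87.362 × 10^9 V

87362 MV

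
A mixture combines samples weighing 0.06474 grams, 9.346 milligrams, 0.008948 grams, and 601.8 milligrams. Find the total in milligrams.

684.834 milligrams

In milligrams:
  0.06474 grams = 0.06474 × 10^3 milligrams = 64.74
  9.346 milligrams → 9.346
  0.008948 grams = 0.008948 × 10^3 milligrams = 8.948
  601.8 milligrams → 601.8
Sum: 64.74 + 9.346 + 8.948 + 601.8 = 684.834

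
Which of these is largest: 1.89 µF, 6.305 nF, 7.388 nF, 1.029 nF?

1.89 µF = 0.00000189 F
6.305 nF = 0.000000006305 F
7.388 nF = 0.000000007388 F
1.029 nF = 0.000000001029 F

1.89 µF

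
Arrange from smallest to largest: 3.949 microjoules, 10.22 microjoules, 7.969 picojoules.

7.969 picojoules < 3.949 microjoules < 10.22 microjoules

3.949 microjoules = 0.000003949 joules
10.22 microjoules = 0.00001022 joules
7.969 picojoules = 0.000000000007969 joules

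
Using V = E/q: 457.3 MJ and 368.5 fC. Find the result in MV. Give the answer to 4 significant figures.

(457.3 × 10⁶) / (368.5 × 10⁻¹⁵) = 1.24098 × 10²¹ V

1241000000000000 MV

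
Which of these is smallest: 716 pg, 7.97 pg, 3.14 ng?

7.97 pg

716 pg = 0.000000000716 g
7.97 pg = 0.00000000000797 g
3.14 ng = 0.00000000314 g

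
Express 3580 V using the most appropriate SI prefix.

= 3.58e3 V; 1e3 is kilo.

3.58 kV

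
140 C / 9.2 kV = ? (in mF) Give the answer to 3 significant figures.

(140) / (9.2 × 10^3) = 15.217 × 10^-3 F

15.2 mF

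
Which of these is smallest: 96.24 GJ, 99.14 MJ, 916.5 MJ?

99.14 MJ

96.24 GJ = 96240000000 J
99.14 MJ = 99140000 J
916.5 MJ = 916500000 J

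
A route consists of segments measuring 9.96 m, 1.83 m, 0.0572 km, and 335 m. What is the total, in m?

In m:
  9.96 m → 9.96
  1.83 m → 1.83
  0.0572 km = 0.0572e3 m = 57.2
  335 m → 335
Sum: 9.96 + 1.83 + 57.2 + 335 = 403.99

403.99 m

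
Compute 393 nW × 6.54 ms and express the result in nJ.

393 × 10⁻⁹ × 6.54 × 10⁻³ = 2570.22 × 10⁻¹² J

2.57022 nJ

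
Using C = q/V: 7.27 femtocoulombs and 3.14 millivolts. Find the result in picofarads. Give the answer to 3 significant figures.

(7.27e-15) / (3.14e-3) = 2.3153e-12 F

2.32 picofarads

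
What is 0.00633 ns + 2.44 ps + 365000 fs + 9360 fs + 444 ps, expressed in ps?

In ps:
  0.00633 ns = 0.00633 × 10³ ps = 6.33
  2.44 ps → 2.44
  365000 fs = 365000 × 10⁻³ ps = 365
  9360 fs = 9360 × 10⁻³ ps = 9.36
  444 ps → 444
Sum: 6.33 + 2.44 + 365 + 9.36 + 444 = 827.13

827.13 ps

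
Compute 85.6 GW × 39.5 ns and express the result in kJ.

85.6 × 10⁹ × 39.5 × 10⁻⁹ = 3381.2 J

3.3812 kJ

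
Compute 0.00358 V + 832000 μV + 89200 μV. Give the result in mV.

In mV:
  0.00358 V = 0.00358 × 10³ mV = 3.58
  832000 μV = 832000 × 10⁻³ mV = 832
  89200 μV = 89200 × 10⁻³ mV = 89.2
Sum: 3.58 + 832 + 89.2 = 924.78

924.78 mV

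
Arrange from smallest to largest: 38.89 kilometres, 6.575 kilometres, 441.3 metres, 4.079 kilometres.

441.3 metres < 4.079 kilometres < 6.575 kilometres < 38.89 kilometres

38.89 kilometres = 38890 metres
6.575 kilometres = 6575 metres
441.3 metres = 441.3 metres
4.079 kilometres = 4079 metres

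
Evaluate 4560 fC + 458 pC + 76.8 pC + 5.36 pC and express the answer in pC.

544.72 pC

In pC:
  4560 fC = 4560 × 10⁻³ pC = 4.56
  458 pC → 458
  76.8 pC → 76.8
  5.36 pC → 5.36
Sum: 4.56 + 458 + 76.8 + 5.36 = 544.72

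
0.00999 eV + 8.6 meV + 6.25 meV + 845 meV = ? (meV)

869.84 meV

In meV:
  0.00999 eV = 0.00999e3 meV = 9.99
  8.6 meV → 8.6
  6.25 meV → 6.25
  845 meV → 845
Sum: 9.99 + 8.6 + 6.25 + 845 = 869.84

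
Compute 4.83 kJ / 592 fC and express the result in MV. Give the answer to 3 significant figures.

(4.83e3) / (592e-15) = 0.0081588e18 V

8160000000 MV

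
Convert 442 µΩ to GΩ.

micro = 10^-6, giga = 10^9; factor is 10^-15.
442 × 10^-15 = 0.000000000000442

0.000000000000442 GΩ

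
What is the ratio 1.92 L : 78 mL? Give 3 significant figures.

24.6

(1.92) / (78e-3) = 0.02462e3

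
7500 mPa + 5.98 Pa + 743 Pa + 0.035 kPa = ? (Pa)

791.48 Pa

In Pa:
  7500 mPa = 7500e-3 Pa = 7.5
  5.98 Pa → 5.98
  743 Pa → 743
  0.035 kPa = 0.035e3 Pa = 35
Sum: 7.5 + 5.98 + 743 + 35 = 791.48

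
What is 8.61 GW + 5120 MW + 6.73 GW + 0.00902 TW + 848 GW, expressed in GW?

In GW:
  8.61 GW → 8.61
  5120 MW = 5120e-3 GW = 5.12
  6.73 GW → 6.73
  0.00902 TW = 0.00902e3 GW = 9.02
  848 GW → 848
Sum: 8.61 + 5.12 + 6.73 + 9.02 + 848 = 877.48

877.48 GW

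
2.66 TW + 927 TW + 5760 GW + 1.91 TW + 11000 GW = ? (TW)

948.33 TW

In TW:
  2.66 TW → 2.66
  927 TW → 927
  5760 GW = 5760 × 10^-3 TW = 5.76
  1.91 TW → 1.91
  11000 GW = 11000 × 10^-3 TW = 11
Sum: 2.66 + 927 + 5.76 + 1.91 + 11 = 948.33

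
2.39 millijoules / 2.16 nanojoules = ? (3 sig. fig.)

(2.39 × 10^-3) / (2.16 × 10^-9) = 1.106 × 10^6

1110000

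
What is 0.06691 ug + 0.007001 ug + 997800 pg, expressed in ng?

1071.711 ng

In ng:
  0.06691 ug = 0.06691e3 ng = 66.91
  0.007001 ug = 0.007001e3 ng = 7.001
  997800 pg = 997800e-3 ng = 997.8
Sum: 66.91 + 7.001 + 997.8 = 1071.711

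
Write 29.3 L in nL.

(no prefix) = 10⁰, nano = 10⁻⁹; factor is 10⁹.
29.3 × 10⁹ = 29300000000

29300000000 nL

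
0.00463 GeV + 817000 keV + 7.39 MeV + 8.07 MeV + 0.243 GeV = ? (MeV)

In MeV:
  0.00463 GeV = 0.00463 × 10³ MeV = 4.63
  817000 keV = 817000 × 10⁻³ MeV = 817
  7.39 MeV → 7.39
  8.07 MeV → 8.07
  0.243 GeV = 0.243 × 10³ MeV = 243
Sum: 4.63 + 817 + 7.39 + 8.07 + 243 = 1080.09

1080.09 MeV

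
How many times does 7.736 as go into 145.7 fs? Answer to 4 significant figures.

(145.7 × 10⁻¹⁵) / (7.736 × 10⁻¹⁸) = 18.834 × 10³

18830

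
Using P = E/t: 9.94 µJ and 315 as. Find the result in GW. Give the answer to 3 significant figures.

31.6 GW

(9.94 × 10^-6) / (315 × 10^-18) = 0.031556 × 10^12 W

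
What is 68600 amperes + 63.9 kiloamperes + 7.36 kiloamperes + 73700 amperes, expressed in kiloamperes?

213.56 kiloamperes

In kiloamperes:
  68600 amperes = 68600e-3 kiloamperes = 68.6
  63.9 kiloamperes → 63.9
  7.36 kiloamperes → 7.36
  73700 amperes = 73700e-3 kiloamperes = 73.7
Sum: 68.6 + 63.9 + 7.36 + 73.7 = 213.56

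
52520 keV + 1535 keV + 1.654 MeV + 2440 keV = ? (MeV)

58.149 MeV

In MeV:
  52520 keV = 52520e-3 MeV = 52.52
  1535 keV = 1535e-3 MeV = 1.535
  1.654 MeV → 1.654
  2440 keV = 2440e-3 MeV = 2.44
Sum: 52.52 + 1.535 + 1.654 + 2.44 = 58.149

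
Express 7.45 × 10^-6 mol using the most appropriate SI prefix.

7.45 umol

= 7.45 × 10^-6 mol; 10^-6 is micro.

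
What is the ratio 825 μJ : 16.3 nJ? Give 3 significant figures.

(825 × 10^-6) / (16.3 × 10^-9) = 50.61 × 10^3

50600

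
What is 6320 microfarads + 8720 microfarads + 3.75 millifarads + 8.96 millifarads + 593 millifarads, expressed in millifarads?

620.75 millifarads

In millifarads:
  6320 microfarads = 6320e-3 millifarads = 6.32
  8720 microfarads = 8720e-3 millifarads = 8.72
  3.75 millifarads → 3.75
  8.96 millifarads → 8.96
  593 millifarads → 593
Sum: 6.32 + 8.72 + 3.75 + 8.96 + 593 = 620.75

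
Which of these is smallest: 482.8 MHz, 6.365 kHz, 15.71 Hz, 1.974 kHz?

15.71 Hz

482.8 MHz = 482800000 Hz
6.365 kHz = 6365 Hz
15.71 Hz = 15.71 Hz
1.974 kHz = 1974 Hz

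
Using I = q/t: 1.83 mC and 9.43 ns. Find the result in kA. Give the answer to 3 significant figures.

(1.83 × 10^-3) / (9.43 × 10^-9) = 0.19406 × 10^6 A

194 kA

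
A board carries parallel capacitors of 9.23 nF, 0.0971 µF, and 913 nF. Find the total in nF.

In nF:
  9.23 nF → 9.23
  0.0971 µF = 0.0971 × 10^3 nF = 97.1
  913 nF → 913
Sum: 9.23 + 97.1 + 913 = 1019.33

1019.33 nF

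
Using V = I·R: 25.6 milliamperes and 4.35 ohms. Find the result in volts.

0.11136 volts

25.6 × 10⁻³ × 4.35 = 111.36 × 10⁻³ V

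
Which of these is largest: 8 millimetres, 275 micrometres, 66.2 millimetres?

66.2 millimetres

8 millimetres = 0.008 metres
275 micrometres = 0.000275 metres
66.2 millimetres = 0.0662 metres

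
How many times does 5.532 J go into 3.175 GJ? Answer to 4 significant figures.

(3.175 × 10^9) / (5.532) = 0.57393 × 10^9

573900000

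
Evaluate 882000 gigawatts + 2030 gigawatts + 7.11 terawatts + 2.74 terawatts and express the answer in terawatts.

893.88 terawatts

In terawatts:
  882000 gigawatts = 882000 × 10^-3 terawatts = 882
  2030 gigawatts = 2030 × 10^-3 terawatts = 2.03
  7.11 terawatts → 7.11
  2.74 terawatts → 2.74
Sum: 882 + 2.03 + 7.11 + 2.74 = 893.88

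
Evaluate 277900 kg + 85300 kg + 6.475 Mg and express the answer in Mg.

369.675 Mg

In Mg:
  277900 kg = 277900e-3 Mg = 277.9
  85300 kg = 85300e-3 Mg = 85.3
  6.475 Mg → 6.475
Sum: 277.9 + 85.3 + 6.475 = 369.675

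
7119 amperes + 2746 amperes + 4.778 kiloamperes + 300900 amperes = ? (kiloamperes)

315.543 kiloamperes

In kiloamperes:
  7119 amperes = 7119 × 10⁻³ kiloamperes = 7.119
  2746 amperes = 2746 × 10⁻³ kiloamperes = 2.746
  4.778 kiloamperes → 4.778
  300900 amperes = 300900 × 10⁻³ kiloamperes = 300.9
Sum: 7.119 + 2.746 + 4.778 + 300.9 = 315.543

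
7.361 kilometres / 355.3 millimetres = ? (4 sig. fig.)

(7.361e3) / (355.3e-3) = 0.020718e6

20720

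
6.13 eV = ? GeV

0.00000000613 GeV

(no prefix) = 1e0, giga = 1e9; factor is 1e-9.
6.13 × 1e-9 = 0.00000000613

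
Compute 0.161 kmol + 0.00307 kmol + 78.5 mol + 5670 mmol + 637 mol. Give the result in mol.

885.24 mol

In mol:
  0.161 kmol = 0.161e3 mol = 161
  0.00307 kmol = 0.00307e3 mol = 3.07
  78.5 mol → 78.5
  5670 mmol = 5670e-3 mol = 5.67
  637 mol → 637
Sum: 161 + 3.07 + 78.5 + 5.67 + 637 = 885.24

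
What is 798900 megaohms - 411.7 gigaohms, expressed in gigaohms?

In gigaohms:
  798900 megaohms = 798900 × 10⁻³ gigaohms = 798.9
  411.7 gigaohms → 411.7
Difference: 798.9 - 411.7 = 387.2

387.2 gigaohms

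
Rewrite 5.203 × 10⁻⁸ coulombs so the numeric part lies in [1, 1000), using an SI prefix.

52.03 nanocoulombs

= 52.03 × 10⁻⁹ coulombs; 10⁻⁹ is nano.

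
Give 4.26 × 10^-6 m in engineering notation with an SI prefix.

4.26 µm

= 4.26 × 10^-6 m; 10^-6 is micro.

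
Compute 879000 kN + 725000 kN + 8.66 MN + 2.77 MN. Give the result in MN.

In MN:
  879000 kN = 879000 × 10^-3 MN = 879
  725000 kN = 725000 × 10^-3 MN = 725
  8.66 MN → 8.66
  2.77 MN → 2.77
Sum: 879 + 725 + 8.66 + 2.77 = 1615.43

1615.43 MN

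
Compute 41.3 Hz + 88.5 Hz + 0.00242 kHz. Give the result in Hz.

132.22 Hz

In Hz:
  41.3 Hz → 41.3
  88.5 Hz → 88.5
  0.00242 kHz = 0.00242e3 Hz = 2.42
Sum: 41.3 + 88.5 + 2.42 = 132.22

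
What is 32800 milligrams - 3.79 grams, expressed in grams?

In grams:
  32800 milligrams = 32800 × 10⁻³ grams = 32.8
  3.79 grams → 3.79
Difference: 32.8 - 3.79 = 29.01

29.01 grams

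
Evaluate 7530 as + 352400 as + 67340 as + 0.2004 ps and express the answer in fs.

627.67 fs

In fs:
  7530 as = 7530e-3 fs = 7.53
  352400 as = 352400e-3 fs = 352.4
  67340 as = 67340e-3 fs = 67.34
  0.2004 ps = 0.2004e3 fs = 200.4
Sum: 7.53 + 352.4 + 67.34 + 200.4 = 627.67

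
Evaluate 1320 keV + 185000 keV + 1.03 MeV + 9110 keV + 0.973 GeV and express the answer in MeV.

In MeV:
  1320 keV = 1320 × 10⁻³ MeV = 1.32
  185000 keV = 185000 × 10⁻³ MeV = 185
  1.03 MeV → 1.03
  9110 keV = 9110 × 10⁻³ MeV = 9.11
  0.973 GeV = 0.973 × 10³ MeV = 973
Sum: 1.32 + 185 + 1.03 + 9.11 + 973 = 1169.46

1169.46 MeV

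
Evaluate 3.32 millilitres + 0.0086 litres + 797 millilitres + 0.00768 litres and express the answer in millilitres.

816.6 millilitres

In millilitres:
  3.32 millilitres → 3.32
  0.0086 litres = 0.0086e3 millilitres = 8.6
  797 millilitres → 797
  0.00768 litres = 0.00768e3 millilitres = 7.68
Sum: 3.32 + 8.6 + 797 + 7.68 = 816.6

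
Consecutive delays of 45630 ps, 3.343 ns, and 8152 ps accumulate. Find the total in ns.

57.125 ns

In ns:
  45630 ps = 45630 × 10⁻³ ns = 45.63
  3.343 ns → 3.343
  8152 ps = 8152 × 10⁻³ ns = 8.152
Sum: 45.63 + 3.343 + 8.152 = 57.125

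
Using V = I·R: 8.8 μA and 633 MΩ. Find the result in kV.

8.8 × 10^-6 × 633 × 10^6 = 5570.4 V

5.5704 kV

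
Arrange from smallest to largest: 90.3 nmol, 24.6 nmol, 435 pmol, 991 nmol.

435 pmol < 24.6 nmol < 90.3 nmol < 991 nmol

90.3 nmol = 0.0000000903 mol
24.6 nmol = 0.0000000246 mol
435 pmol = 0.000000000435 mol
991 nmol = 0.000000991 mol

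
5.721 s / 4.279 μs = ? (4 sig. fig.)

1337000

(5.721) / (4.279 × 10^-6) = 1.337 × 10^6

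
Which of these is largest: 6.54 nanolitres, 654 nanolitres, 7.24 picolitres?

654 nanolitres

6.54 nanolitres = 0.00000000654 litres
654 nanolitres = 0.000000654 litres
7.24 picolitres = 0.00000000000724 litres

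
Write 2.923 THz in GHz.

2923 GHz

tera = 10¹², giga = 10⁹; factor is 10³.
2.923 × 10³ = 2923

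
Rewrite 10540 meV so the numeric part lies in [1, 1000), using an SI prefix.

10.54 eV

= 10.54 eV; mantissa already in [1, 1000).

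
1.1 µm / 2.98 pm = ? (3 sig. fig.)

(1.1 × 10^-6) / (2.98 × 10^-12) = 0.3691 × 10^6

369000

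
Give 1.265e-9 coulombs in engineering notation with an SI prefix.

1.265 nanocoulombs

= 1.265e-9 coulombs; 1e-9 is nano.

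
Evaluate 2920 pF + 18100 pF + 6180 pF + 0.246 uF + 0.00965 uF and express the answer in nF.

In nF:
  2920 pF = 2920 × 10⁻³ nF = 2.92
  18100 pF = 18100 × 10⁻³ nF = 18.1
  6180 pF = 6180 × 10⁻³ nF = 6.18
  0.246 uF = 0.246 × 10³ nF = 246
  0.00965 uF = 0.00965 × 10³ nF = 9.65
Sum: 2.92 + 18.1 + 6.18 + 246 + 9.65 = 282.85

282.85 nF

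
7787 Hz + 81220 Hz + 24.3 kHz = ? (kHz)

In kHz:
  7787 Hz = 7787e-3 kHz = 7.787
  81220 Hz = 81220e-3 kHz = 81.22
  24.3 kHz → 24.3
Sum: 7.787 + 81.22 + 24.3 = 113.307

113.307 kHz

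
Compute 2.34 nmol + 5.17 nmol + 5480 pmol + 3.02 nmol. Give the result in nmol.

16.01 nmol

In nmol:
  2.34 nmol → 2.34
  5.17 nmol → 5.17
  5480 pmol = 5480e-3 nmol = 5.48
  3.02 nmol → 3.02
Sum: 2.34 + 5.17 + 5.48 + 3.02 = 16.01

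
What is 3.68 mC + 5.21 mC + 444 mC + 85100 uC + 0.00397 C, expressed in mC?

541.96 mC

In mC:
  3.68 mC → 3.68
  5.21 mC → 5.21
  444 mC → 444
  85100 uC = 85100 × 10⁻³ mC = 85.1
  0.00397 C = 0.00397 × 10³ mC = 3.97
Sum: 3.68 + 5.21 + 444 + 85.1 + 3.97 = 541.96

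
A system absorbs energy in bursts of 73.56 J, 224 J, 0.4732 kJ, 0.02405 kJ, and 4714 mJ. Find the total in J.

In J:
  73.56 J → 73.56
  224 J → 224
  0.4732 kJ = 0.4732 × 10^3 J = 473.2
  0.02405 kJ = 0.02405 × 10^3 J = 24.05
  4714 mJ = 4714 × 10^-3 J = 4.714
Sum: 73.56 + 224 + 473.2 + 24.05 + 4.714 = 799.524

799.524 J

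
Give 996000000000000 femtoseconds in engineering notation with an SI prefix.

= 996 × 10^-3 seconds; 10^-3 is milli.

996 milliseconds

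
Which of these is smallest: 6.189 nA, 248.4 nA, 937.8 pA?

937.8 pA

6.189 nA = 0.000000006189 A
248.4 nA = 0.0000002484 A
937.8 pA = 0.0000000009378 A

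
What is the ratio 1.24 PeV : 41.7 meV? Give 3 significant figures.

(1.24e15) / (41.7e-3) = 0.02974e18

29700000000000000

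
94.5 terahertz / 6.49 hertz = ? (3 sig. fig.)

(94.5 × 10^12) / (6.49) = 14.56 × 10^12

14600000000000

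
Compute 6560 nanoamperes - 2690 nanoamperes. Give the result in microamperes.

In microamperes:
  6560 nanoamperes = 6560 × 10⁻³ microamperes = 6.56
  2690 nanoamperes = 2690 × 10⁻³ microamperes = 2.69
Difference: 6.56 - 2.69 = 3.87

3.87 microamperes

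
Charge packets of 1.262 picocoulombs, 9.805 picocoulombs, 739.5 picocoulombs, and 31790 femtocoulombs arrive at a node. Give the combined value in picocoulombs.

In picocoulombs:
  1.262 picocoulombs → 1.262
  9.805 picocoulombs → 9.805
  739.5 picocoulombs → 739.5
  31790 femtocoulombs = 31790e-3 picocoulombs = 31.79
Sum: 1.262 + 9.805 + 739.5 + 31.79 = 782.357

782.357 picocoulombs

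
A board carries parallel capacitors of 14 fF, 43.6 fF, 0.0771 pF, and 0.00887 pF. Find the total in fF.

143.57 fF

In fF:
  14 fF → 14
  43.6 fF → 43.6
  0.0771 pF = 0.0771 × 10³ fF = 77.1
  0.00887 pF = 0.00887 × 10³ fF = 8.87
Sum: 14 + 43.6 + 77.1 + 8.87 = 143.57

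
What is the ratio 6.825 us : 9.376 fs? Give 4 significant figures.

(6.825e-6) / (9.376e-15) = 0.72792e9

727900000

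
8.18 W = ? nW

(no prefix) = 10⁰, nano = 10⁻⁹; factor is 10⁹.
8.18 × 10⁹ = 8180000000

8180000000 nW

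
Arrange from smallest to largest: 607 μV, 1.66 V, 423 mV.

607 μV = 0.000607 V
1.66 V = 1.66 V
423 mV = 0.423 V

607 μV < 423 mV < 1.66 V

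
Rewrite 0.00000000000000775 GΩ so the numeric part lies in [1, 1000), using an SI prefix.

7.75 uΩ

= 7.75 × 10⁻⁶ Ω; 10⁻⁶ is micro.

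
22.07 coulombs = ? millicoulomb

22070 millicoulombs

(no prefix) = 1e0, milli = 1e-3; factor is 1e3.
22.07 × 1e3 = 22070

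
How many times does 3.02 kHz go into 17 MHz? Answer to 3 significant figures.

(17 × 10^6) / (3.02 × 10^3) = 5.629 × 10^3

5630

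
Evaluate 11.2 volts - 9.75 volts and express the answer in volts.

1.45 volts

In volts:
  11.2 volts → 11.2
  9.75 volts → 9.75
Difference: 11.2 - 9.75 = 1.45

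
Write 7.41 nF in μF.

nano = 10⁻⁹, micro = 10⁻⁶; factor is 10⁻³.
7.41 × 10⁻³ = 0.00741

0.00741 μF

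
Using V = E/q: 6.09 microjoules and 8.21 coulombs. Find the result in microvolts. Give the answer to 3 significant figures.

0.742 microvolts

(6.09 × 10^-6) / (8.21) = 0.74178 × 10^-6 V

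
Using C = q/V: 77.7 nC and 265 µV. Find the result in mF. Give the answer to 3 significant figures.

0.293 mF

(77.7e-9) / (265e-6) = 0.29321e-3 F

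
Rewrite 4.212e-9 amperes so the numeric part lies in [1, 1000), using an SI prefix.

4.212 nanoamperes

= 4.212e-9 amperes; 1e-9 is nano.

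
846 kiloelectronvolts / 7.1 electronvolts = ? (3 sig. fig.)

119000

(846 × 10³) / (7.1) = 119.2 × 10³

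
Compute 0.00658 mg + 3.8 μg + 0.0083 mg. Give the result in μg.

In μg:
  0.00658 mg = 0.00658e3 μg = 6.58
  3.8 μg → 3.8
  0.0083 mg = 0.0083e3 μg = 8.3
Sum: 6.58 + 3.8 + 8.3 = 18.68

18.68 μg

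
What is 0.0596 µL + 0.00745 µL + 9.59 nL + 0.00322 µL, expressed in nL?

79.86 nL

In nL:
  0.0596 µL = 0.0596 × 10³ nL = 59.6
  0.00745 µL = 0.00745 × 10³ nL = 7.45
  9.59 nL → 9.59
  0.00322 µL = 0.00322 × 10³ nL = 3.22
Sum: 59.6 + 7.45 + 9.59 + 3.22 = 79.86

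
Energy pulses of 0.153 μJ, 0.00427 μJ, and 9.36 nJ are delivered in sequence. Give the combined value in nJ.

166.63 nJ

In nJ:
  0.153 μJ = 0.153 × 10³ nJ = 153
  0.00427 μJ = 0.00427 × 10³ nJ = 4.27
  9.36 nJ → 9.36
Sum: 153 + 4.27 + 9.36 = 166.63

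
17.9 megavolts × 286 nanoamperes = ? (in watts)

17.9e6 × 286e-9 = 5119.4e-3 W

5.1194 watts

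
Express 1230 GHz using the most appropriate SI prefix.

= 1.23 × 10^12 Hz; 10^12 is tera.

1.23 THz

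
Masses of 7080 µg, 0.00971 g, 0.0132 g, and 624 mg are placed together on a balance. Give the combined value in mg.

653.99 mg

In mg:
  7080 µg = 7080 × 10⁻³ mg = 7.08
  0.00971 g = 0.00971 × 10³ mg = 9.71
  0.0132 g = 0.0132 × 10³ mg = 13.2
  624 mg → 624
Sum: 7.08 + 9.71 + 13.2 + 624 = 653.99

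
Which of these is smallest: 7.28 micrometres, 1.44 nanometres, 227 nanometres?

1.44 nanometres

7.28 micrometres = 0.00000728 metres
1.44 nanometres = 0.00000000144 metres
227 nanometres = 0.000000227 metres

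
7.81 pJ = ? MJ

0.00000000000000000781 MJ

pico = 10^-12, mega = 10^6; factor is 10^-18.
7.81 × 10^-18 = 0.00000000000000000781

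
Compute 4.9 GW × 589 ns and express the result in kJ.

2.8861 kJ

4.9 × 10⁹ × 589 × 10⁻⁹ = 2886.1 J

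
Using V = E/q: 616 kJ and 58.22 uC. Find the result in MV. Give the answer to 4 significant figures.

10580 MV

(616 × 10³) / (58.22 × 10⁻⁶) = 10.5806 × 10⁹ V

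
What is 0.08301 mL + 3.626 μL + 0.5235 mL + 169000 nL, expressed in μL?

In μL:
  0.08301 mL = 0.08301 × 10³ μL = 83.01
  3.626 μL → 3.626
  0.5235 mL = 0.5235 × 10³ μL = 523.5
  169000 nL = 169000 × 10⁻³ μL = 169
Sum: 83.01 + 3.626 + 523.5 + 169 = 779.136

779.136 μL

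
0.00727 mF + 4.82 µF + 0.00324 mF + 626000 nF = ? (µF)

641.33 µF

In µF:
  0.00727 mF = 0.00727e3 µF = 7.27
  4.82 µF → 4.82
  0.00324 mF = 0.00324e3 µF = 3.24
  626000 nF = 626000e-3 µF = 626
Sum: 7.27 + 4.82 + 3.24 + 626 = 641.33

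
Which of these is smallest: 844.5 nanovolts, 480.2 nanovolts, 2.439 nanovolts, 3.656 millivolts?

2.439 nanovolts

844.5 nanovolts = 0.0000008445 volts
480.2 nanovolts = 0.0000004802 volts
2.439 nanovolts = 0.000000002439 volts
3.656 millivolts = 0.003656 volts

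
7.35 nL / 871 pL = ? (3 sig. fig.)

(7.35 × 10^-9) / (871 × 10^-12) = 0.008439 × 10^3

8.44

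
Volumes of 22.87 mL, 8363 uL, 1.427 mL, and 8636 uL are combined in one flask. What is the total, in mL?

In mL:
  22.87 mL → 22.87
  8363 uL = 8363 × 10^-3 mL = 8.363
  1.427 mL → 1.427
  8636 uL = 8636 × 10^-3 mL = 8.636
Sum: 22.87 + 8.363 + 1.427 + 8.636 = 41.296

41.296 mL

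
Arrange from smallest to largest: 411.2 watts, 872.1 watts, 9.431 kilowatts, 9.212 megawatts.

411.2 watts < 872.1 watts < 9.431 kilowatts < 9.212 megawatts

411.2 watts = 411.2 watts
872.1 watts = 872.1 watts
9.431 kilowatts = 9431 watts
9.212 megawatts = 9212000 watts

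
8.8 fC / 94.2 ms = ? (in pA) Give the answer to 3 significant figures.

(8.8e-15) / (94.2e-3) = 0.093418e-12 A

0.0934 pA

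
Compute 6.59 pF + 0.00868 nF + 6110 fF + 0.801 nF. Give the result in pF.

In pF:
  6.59 pF → 6.59
  0.00868 nF = 0.00868 × 10^3 pF = 8.68
  6110 fF = 6110 × 10^-3 pF = 6.11
  0.801 nF = 0.801 × 10^3 pF = 801
Sum: 6.59 + 8.68 + 6.11 + 801 = 822.38

822.38 pF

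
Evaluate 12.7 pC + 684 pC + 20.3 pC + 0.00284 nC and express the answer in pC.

719.84 pC

In pC:
  12.7 pC → 12.7
  684 pC → 684
  20.3 pC → 20.3
  0.00284 nC = 0.00284 × 10^3 pC = 2.84
Sum: 12.7 + 684 + 20.3 + 2.84 = 719.84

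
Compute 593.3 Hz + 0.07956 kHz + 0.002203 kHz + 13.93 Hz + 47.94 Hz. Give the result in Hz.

In Hz:
  593.3 Hz → 593.3
  0.07956 kHz = 0.07956 × 10³ Hz = 79.56
  0.002203 kHz = 0.002203 × 10³ Hz = 2.203
  13.93 Hz → 13.93
  47.94 Hz → 47.94
Sum: 593.3 + 79.56 + 2.203 + 13.93 + 47.94 = 736.933

736.933 Hz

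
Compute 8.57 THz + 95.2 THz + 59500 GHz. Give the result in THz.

In THz:
  8.57 THz → 8.57
  95.2 THz → 95.2
  59500 GHz = 59500 × 10^-3 THz = 59.5
Sum: 8.57 + 95.2 + 59.5 = 163.27

163.27 THz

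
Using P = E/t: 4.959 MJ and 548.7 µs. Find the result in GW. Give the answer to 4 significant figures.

(4.959 × 10^6) / (548.7 × 10^-6) = 0.00903773 × 10^12 W

9.038 GW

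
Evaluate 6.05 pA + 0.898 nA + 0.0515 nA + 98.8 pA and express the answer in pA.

1054.35 pA

In pA:
  6.05 pA → 6.05
  0.898 nA = 0.898 × 10³ pA = 898
  0.0515 nA = 0.0515 × 10³ pA = 51.5
  98.8 pA → 98.8
Sum: 6.05 + 898 + 51.5 + 98.8 = 1054.35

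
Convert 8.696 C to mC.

8696 mC

(no prefix) = 10^0, milli = 10^-3; factor is 10^3.
8.696 × 10^3 = 8696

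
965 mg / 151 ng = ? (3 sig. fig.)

(965 × 10^-3) / (151 × 10^-9) = 6.391 × 10^6

6390000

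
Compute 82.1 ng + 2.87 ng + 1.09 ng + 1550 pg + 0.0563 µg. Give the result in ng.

143.91 ng

In ng:
  82.1 ng → 82.1
  2.87 ng → 2.87
  1.09 ng → 1.09
  1550 pg = 1550 × 10⁻³ ng = 1.55
  0.0563 µg = 0.0563 × 10³ ng = 56.3
Sum: 82.1 + 2.87 + 1.09 + 1.55 + 56.3 = 143.91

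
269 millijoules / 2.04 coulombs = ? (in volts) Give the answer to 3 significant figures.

0.132 volts

(269 × 10⁻³) / (2.04) = 131.86 × 10⁻³ V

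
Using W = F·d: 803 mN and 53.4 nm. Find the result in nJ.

803 × 10⁻³ × 53.4 × 10⁻⁹ = 42880.2 × 10⁻¹² J

42.8802 nJ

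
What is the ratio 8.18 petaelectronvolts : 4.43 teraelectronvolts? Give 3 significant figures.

(8.18e15) / (4.43e12) = 1.847e3

1850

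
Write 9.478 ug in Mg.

0.000000000009478 Mg

micro = 1e-6, mega = 1e6; factor is 1e-12.
9.478 × 1e-12 = 0.000000000009478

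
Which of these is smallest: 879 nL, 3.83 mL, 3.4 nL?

879 nL = 0.000000879 L
3.83 mL = 0.00383 L
3.4 nL = 0.0000000034 L

3.4 nL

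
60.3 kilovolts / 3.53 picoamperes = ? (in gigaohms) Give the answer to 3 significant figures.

17100000 gigaohms

(60.3 × 10³) / (3.53 × 10⁻¹²) = 17.082 × 10¹⁵ Ω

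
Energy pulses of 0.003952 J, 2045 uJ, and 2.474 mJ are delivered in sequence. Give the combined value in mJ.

8.471 mJ

In mJ:
  0.003952 J = 0.003952e3 mJ = 3.952
  2045 uJ = 2045e-3 mJ = 2.045
  2.474 mJ → 2.474
Sum: 3.952 + 2.045 + 2.474 = 8.471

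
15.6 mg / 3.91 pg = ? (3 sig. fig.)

3990000000

(15.6e-3) / (3.91e-12) = 3.99e9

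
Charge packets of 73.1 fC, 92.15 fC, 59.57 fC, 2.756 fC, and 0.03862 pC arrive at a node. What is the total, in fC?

In fC:
  73.1 fC → 73.1
  92.15 fC → 92.15
  59.57 fC → 59.57
  2.756 fC → 2.756
  0.03862 pC = 0.03862 × 10³ fC = 38.62
Sum: 73.1 + 92.15 + 59.57 + 2.756 + 38.62 = 266.196

266.196 fC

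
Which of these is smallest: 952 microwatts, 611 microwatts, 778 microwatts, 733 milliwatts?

611 microwatts

952 microwatts = 0.000952 watts
611 microwatts = 0.000611 watts
778 microwatts = 0.000778 watts
733 milliwatts = 0.733 watts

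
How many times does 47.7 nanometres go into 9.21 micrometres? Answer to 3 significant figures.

(9.21 × 10⁻⁶) / (47.7 × 10⁻⁹) = 0.1931 × 10³

193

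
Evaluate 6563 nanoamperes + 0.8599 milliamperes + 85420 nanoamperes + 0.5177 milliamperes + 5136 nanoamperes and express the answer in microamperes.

In microamperes:
  6563 nanoamperes = 6563 × 10⁻³ microamperes = 6.563
  0.8599 milliamperes = 0.8599 × 10³ microamperes = 859.9
  85420 nanoamperes = 85420 × 10⁻³ microamperes = 85.42
  0.5177 milliamperes = 0.5177 × 10³ microamperes = 517.7
  5136 nanoamperes = 5136 × 10⁻³ microamperes = 5.136
Sum: 6.563 + 859.9 + 85.42 + 517.7 + 5.136 = 1474.719

1474.719 microamperes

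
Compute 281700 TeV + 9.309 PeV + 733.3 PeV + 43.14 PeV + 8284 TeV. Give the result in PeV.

In PeV:
  281700 TeV = 281700 × 10^-3 PeV = 281.7
  9.309 PeV → 9.309
  733.3 PeV → 733.3
  43.14 PeV → 43.14
  8284 TeV = 8284 × 10^-3 PeV = 8.284
Sum: 281.7 + 9.309 + 733.3 + 43.14 + 8.284 = 1075.733

1075.733 PeV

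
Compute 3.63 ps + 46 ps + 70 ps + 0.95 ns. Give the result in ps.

In ps:
  3.63 ps → 3.63
  46 ps → 46
  70 ps → 70
  0.95 ns = 0.95e3 ps = 950
Sum: 3.63 + 46 + 70 + 950 = 1069.63

1069.63 ps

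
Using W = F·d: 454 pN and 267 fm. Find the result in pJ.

0.000000000121218 pJ

454 × 10⁻¹² × 267 × 10⁻¹⁵ = 121218 × 10⁻²⁷ J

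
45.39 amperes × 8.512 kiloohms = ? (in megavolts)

45.39 × 8.512e3 = 386.35968e3 V

0.38635968 megavolts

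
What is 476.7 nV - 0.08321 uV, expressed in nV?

393.49 nV

In nV:
  476.7 nV → 476.7
  0.08321 uV = 0.08321e3 nV = 83.21
Difference: 476.7 - 83.21 = 393.49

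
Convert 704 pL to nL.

pico = 10^-12, nano = 10^-9; factor is 10^-3.
704 × 10^-3 = 0.704

0.704 nL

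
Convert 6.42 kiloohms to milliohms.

6420000 milliohms

kilo = 10^3, milli = 10^-3; factor is 10^6.
6.42 × 10^6 = 6420000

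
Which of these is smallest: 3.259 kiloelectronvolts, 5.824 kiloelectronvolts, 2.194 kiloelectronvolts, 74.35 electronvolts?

3.259 kiloelectronvolts = 3259 electronvolts
5.824 kiloelectronvolts = 5824 electronvolts
2.194 kiloelectronvolts = 2194 electronvolts
74.35 electronvolts = 74.35 electronvolts

74.35 electronvolts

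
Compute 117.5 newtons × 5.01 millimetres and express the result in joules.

117.5 × 5.01 × 10⁻³ = 588.675 × 10⁻³ J

0.588675 joules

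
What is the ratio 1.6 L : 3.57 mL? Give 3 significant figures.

(1.6) / (3.57 × 10^-3) = 0.4482 × 10^3

448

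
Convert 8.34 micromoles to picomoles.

8340000 picomoles

micro = 10⁻⁶, pico = 10⁻¹²; factor is 10⁶.
8.34 × 10⁶ = 8340000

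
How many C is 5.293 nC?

0.000000005293 C

nano = 10⁻⁹, (no prefix) = 10⁰; factor is 10⁻⁹.
5.293 × 10⁻⁹ = 0.000000005293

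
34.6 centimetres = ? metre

centi = 1e-2, (no prefix) = 1e0; factor is 1e-2.
34.6 × 1e-2 = 0.346

0.346 metres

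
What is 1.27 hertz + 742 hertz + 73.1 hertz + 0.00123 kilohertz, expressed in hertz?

In hertz:
  1.27 hertz → 1.27
  742 hertz → 742
  73.1 hertz → 73.1
  0.00123 kilohertz = 0.00123e3 hertz = 1.23
Sum: 1.27 + 742 + 73.1 + 1.23 = 817.6

817.6 hertz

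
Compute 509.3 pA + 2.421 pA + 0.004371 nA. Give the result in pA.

516.092 pA

In pA:
  509.3 pA → 509.3
  2.421 pA → 2.421
  0.004371 nA = 0.004371 × 10^3 pA = 4.371
Sum: 509.3 + 2.421 + 4.371 = 516.092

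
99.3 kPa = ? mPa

99300000 mPa

kilo = 1e3, milli = 1e-3; factor is 1e6.
99.3 × 1e6 = 99300000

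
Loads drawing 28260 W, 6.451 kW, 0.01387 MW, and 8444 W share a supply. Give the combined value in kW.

In kW:
  28260 W = 28260 × 10⁻³ kW = 28.26
  6.451 kW → 6.451
  0.01387 MW = 0.01387 × 10³ kW = 13.87
  8444 W = 8444 × 10⁻³ kW = 8.444
Sum: 28.26 + 6.451 + 13.87 + 8.444 = 57.025

57.025 kW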